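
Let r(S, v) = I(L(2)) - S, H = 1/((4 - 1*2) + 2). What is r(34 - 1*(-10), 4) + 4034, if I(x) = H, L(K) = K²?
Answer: 15961/4 ≈ 3990.3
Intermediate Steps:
H = ¼ (H = 1/((4 - 2) + 2) = 1/(2 + 2) = 1/4 = ¼ ≈ 0.25000)
I(x) = ¼
r(S, v) = ¼ - S
r(34 - 1*(-10), 4) + 4034 = (¼ - (34 - 1*(-10))) + 4034 = (¼ - (34 + 10)) + 4034 = (¼ - 1*44) + 4034 = (¼ - 44) + 4034 = -175/4 + 4034 = 15961/4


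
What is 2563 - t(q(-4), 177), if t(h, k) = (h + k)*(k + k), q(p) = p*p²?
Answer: -37439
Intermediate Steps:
q(p) = p³
t(h, k) = 2*k*(h + k) (t(h, k) = (h + k)*(2*k) = 2*k*(h + k))
2563 - t(q(-4), 177) = 2563 - 2*177*((-4)³ + 177) = 2563 - 2*177*(-64 + 177) = 2563 - 2*177*113 = 2563 - 1*40002 = 2563 - 40002 = -37439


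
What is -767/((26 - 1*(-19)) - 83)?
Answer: 767/38 ≈ 20.184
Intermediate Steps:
-767/((26 - 1*(-19)) - 83) = -767/((26 + 19) - 83) = -767/(45 - 83) = -767/(-38) = -767*(-1/38) = 767/38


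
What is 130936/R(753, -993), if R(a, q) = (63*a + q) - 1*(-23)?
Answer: 130936/46469 ≈ 2.8177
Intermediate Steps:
R(a, q) = 23 + q + 63*a (R(a, q) = (q + 63*a) + 23 = 23 + q + 63*a)
130936/R(753, -993) = 130936/(23 - 993 + 63*753) = 130936/(23 - 993 + 47439) = 130936/46469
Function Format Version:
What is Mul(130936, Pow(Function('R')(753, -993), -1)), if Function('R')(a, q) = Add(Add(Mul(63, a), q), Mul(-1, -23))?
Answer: Rational(130936, 46469) ≈ 2.8177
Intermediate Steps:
Function('R')(a, q) = Add(23, q, Mul(63, a)) (Function('R')(a, q) = Add(Add(q, Mul(63, a)), 23) = Add(23, q, Mul(63, a)))
Mul(130936, Pow(Function('R')(753, -993), -1)) = Mul(130936, Pow(Add(23, -993, Mul(63, 753)), -1)) = Mul(130936, Pow(Add(23, -993, 47439), -1)) = Mul(130936, Pow(46469, -1)) = Mul(130936, Rational(1, 46469)) = Rational(130936, 46469)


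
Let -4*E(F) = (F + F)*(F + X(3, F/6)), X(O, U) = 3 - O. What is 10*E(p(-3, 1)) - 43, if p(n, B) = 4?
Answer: -123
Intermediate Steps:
E(F) = -F**2/2 (E(F) = -(F + F)*(F + (3 - 1*3))/4 = -2*F*(F + (3 - 3))/4 = -2*F*(F + 0)/4 = -2*F*F/4 = -F**2/2)
10*E(p(-3, 1)) - 43 = 10*(-1/2*4**2) - 43 = 10*(-1/2*16) - 43 = 10*(-8) - 43 = -80 - 43 = -123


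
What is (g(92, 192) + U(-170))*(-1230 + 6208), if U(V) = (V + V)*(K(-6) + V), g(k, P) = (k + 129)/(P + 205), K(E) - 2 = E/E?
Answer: 112213483618/397 ≈ 2.8265e+8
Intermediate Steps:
K(E) = 3 (K(E) = 2 + E/E = 2 + 1 = 3)
g(k, P) = (129 + k)/(205 + P)
U(V) = 2*V*(3 + V) (U(V) = (V + V)*(3 + V) = (2*V)*(3 + V) = 2*V*(3 + V))
(g(92, 192) + U(-170))*(-1230 + 6208) = ((129 + 92)/(205 + 192) + 2*(-170)*(3 - 170))*(-1230 + 6208) = (221/397 + 2*(-170)*(-167))*4978 = ((1/397)*221 + 56780)*4978 = (221/397 + 56780)*4978 = (22541881/397)*4978 = 112213483618/397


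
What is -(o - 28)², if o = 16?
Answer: -144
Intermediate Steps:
-(o - 28)² = -(16 - 28)² = -1*(-12)² = -1*144 = -144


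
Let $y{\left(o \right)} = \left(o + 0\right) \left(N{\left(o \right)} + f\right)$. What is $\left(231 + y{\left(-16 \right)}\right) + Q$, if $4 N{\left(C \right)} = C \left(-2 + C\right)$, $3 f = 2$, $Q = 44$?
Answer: $- \frac{2663}{3} \approx -887.67$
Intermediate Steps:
$f = \frac{2}{3}$ ($f = \frac{1}{3} \cdot 2 = \frac{2}{3} \approx 0.66667$)
$N{\left(C \right)} = \frac{C \left(-2 + C\right)}{4}$
$y{\left(o \right)} = o \left(\frac{2}{3} + \frac{o \left(-2 + o\right)}{4}\right)$ ($y{\left(o \right)} = \left(o + 0\right) \left(\frac{o \left(-2 + o\right)}{4} + \frac{2}{3}\right) = o \left(\frac{2}{3} + \frac{o \left(-2 + o\right)}{4}\right)$)
$\left(231 + y{\left(-16 \right)}\right) + Q = \left(231 + \frac{1}{12} \left(-16\right) \left(8 + 3 \left(-16\right) \left(-2 - 16\right)\right)\right) + 44 = \left(231 + \frac{1}{12} \left(-16\right) \left(8 + 3 \left(-16\right) \left(-18\right)\right)\right) + 44 = \left(231 + \frac{1}{12} \left(-16\right) \left(8 + 864\right)\right) + 44 = \left(231 + \frac{1}{12} \left(-16\right) 872\right) + 44 = \left(231 - \frac{3488}{3}\right) + 44 = - \frac{2795}{3} + 44 = - \frac{2663}{3}$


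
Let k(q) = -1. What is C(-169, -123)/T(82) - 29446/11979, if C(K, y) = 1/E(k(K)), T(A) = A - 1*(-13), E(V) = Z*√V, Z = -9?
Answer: -29446/11979 + I/855 ≈ -2.4581 + 0.0011696*I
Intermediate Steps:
E(V) = -9*√V
T(A) = 13 + A (T(A) = A + 13 = 13 + A)
C(K, y) = I/9 (C(K, y) = 1/(-9*I) = I/9)
C(-169, -123)/T(82) - 29446/11979 = (I/9)/(13 + 82) - 29446/11979 = (I/9)/95 - 29446*1/11979 = (I/9)*(1/95) - 29446/11979 = I/855 - 29446/11979 = -29446/11979 + I/855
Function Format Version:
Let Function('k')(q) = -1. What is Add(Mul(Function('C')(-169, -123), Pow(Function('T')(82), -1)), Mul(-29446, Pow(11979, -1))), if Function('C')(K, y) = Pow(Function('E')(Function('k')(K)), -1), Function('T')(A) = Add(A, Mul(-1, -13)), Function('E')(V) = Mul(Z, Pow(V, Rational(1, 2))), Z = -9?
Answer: Add(Rational(-29446, 11979), Mul(Rational(1, 855), I)) ≈ Add(-2.4581, Mul(0.0011696, I))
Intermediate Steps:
Function('E')(V) = Mul(-9, Pow(V, Rational(1, 2)))
Function('T')(A) = Add(13, A) (Function('T')(A) = Add(A, 13) = Add(13, A))
Function('C')(K, y) = Mul(Rational(1, 9), I) (Function('C')(K, y) = Pow(Mul(-9, Pow(-1, Rational(1, 2))), -1) = Pow(Mul(-9, I), -1) = Mul(Rational(1, 9), I))
Add(Mul(Function('C')(-169, -123), Pow(Function('T')(82), -1)), Mul(-29446, Pow(11979, -1))) = Add(Mul(Mul(Rational(1, 9), I), Pow(Add(13, 82), -1)), Mul(-29446, Pow(11979, -1))) = Add(Mul(Mul(Rational(1, 9), I), Pow(95, -1)), Mul(-29446, Rational(1, 11979))) = Add(Mul(Mul(Rational(1, 9), I), Rational(1, 95)), Rational(-29446, 11979)) = Add(Mul(Rational(1, 855), I), Rational(-29446, 11979)) = Add(Rational(-29446, 11979), Mul(Rational(1, 855), I))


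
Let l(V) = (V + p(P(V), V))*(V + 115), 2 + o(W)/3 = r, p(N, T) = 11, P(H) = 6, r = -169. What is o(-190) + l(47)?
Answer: 8883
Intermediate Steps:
o(W) = -513 (o(W) = -6 + 3*(-169) = -6 - 507 = -513)
l(V) = (11 + V)*(115 + V) (l(V) = (V + 11)*(V + 115) = (11 + V)*(115 + V))
o(-190) + l(47) = -513 + (1265 + 47² + 126*47) = -513 + (1265 + 2209 + 5922) = -513 + 9396 = 8883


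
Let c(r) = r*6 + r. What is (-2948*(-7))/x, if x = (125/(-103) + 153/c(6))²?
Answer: 42909755504/12271009 ≈ 3496.8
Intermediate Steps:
c(r) = 7*r (c(r) = 6*r + r = 7*r)
x = 12271009/2079364 (x = (125/(-103) + 153/((7*6)))² = (125*(-1/103) + 153/42)² = (-125/103 + 153*(1/42))² = (-125/103 + 51/14)² = (3503/1442)² = 12271009/2079364 ≈ 5.9013)
(-2948*(-7))/x = (-2948*(-7))/(12271009/2079364) = 20636*(2079364/12271009) = 42909755504/12271009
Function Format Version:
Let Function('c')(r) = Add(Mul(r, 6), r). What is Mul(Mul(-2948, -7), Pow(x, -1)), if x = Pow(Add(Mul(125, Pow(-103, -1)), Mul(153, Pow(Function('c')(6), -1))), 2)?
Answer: Rational(42909755504, 12271009) ≈ 3496.8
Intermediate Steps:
Function('c')(r) = Mul(7, r) (Function('c')(r) = Add(Mul(6, r), r) = Mul(7, r))
x = Rational(12271009, 2079364) (x = Pow(Add(Mul(125, Pow(-103, -1)), Mul(153, Pow(Mul(7, 6), -1))), 2) = Pow(Add(Mul(125, Rational(-1, 103)), Mul(153, Pow(42, -1))), 2) = Pow(Add(Rational(-125, 103), Mul(153, Rational(1, 42))), 2) = Pow(Add(Rational(-125, 103), Rational(51, 14)), 2) = Pow(Rational(3503, 1442), 2) = Rational(12271009, 2079364) ≈ 5.9013)
Mul(Mul(-2948, -7), Pow(x, -1)) = Mul(Mul(-2948, -7), Pow(Rational(12271009, 2079364), -1)) = Mul(20636, Rational(2079364, 12271009)) = Rational(42909755504, 12271009)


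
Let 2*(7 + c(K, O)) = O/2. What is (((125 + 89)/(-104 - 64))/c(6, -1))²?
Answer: 11449/370881 ≈ 0.030870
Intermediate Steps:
c(K, O) = -7 + O/4 (c(K, O) = -7 + (O/2)/2 = -7 + O/4)
(((125 + 89)/(-104 - 64))/c(6, -1))² = (((125 + 89)/(-104 - 64))/(-7 + (¼)*(-1)))² = ((214/(-168))/(-7 - ¼))² = ((214*(-1/168))/(-29/4))² = (-107/84*(-4/29))² = (107/609)² = 11449/370881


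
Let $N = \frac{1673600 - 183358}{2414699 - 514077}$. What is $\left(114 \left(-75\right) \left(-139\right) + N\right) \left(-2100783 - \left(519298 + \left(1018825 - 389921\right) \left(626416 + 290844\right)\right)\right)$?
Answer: $- \frac{651516985363556847534591}{950311} \approx -6.8558 \cdot 10^{17}$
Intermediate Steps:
$N = \frac{745121}{950311}$ ($N = \frac{1490242}{1900622} = 1490242 \cdot \frac{1}{1900622} = \frac{745121}{950311} \approx 0.78408$)
$\left(114 \left(-75\right) \left(-139\right) + N\right) \left(-2100783 - \left(519298 + \left(1018825 - 389921\right) \left(626416 + 290844\right)\right)\right) = \left(114 \left(-75\right) \left(-139\right) + \frac{745121}{950311}\right) \left(-2100783 - \left(519298 + \left(1018825 - 389921\right) \left(626416 + 290844\right)\right)\right) = \left(\left(-8550\right) \left(-139\right) + \frac{745121}{950311}\right) \left(-2100783 - \left(519298 + 628904 \cdot 917260\right)\right) = \left(1188450 + \frac{745121}{950311}\right) \left(-2100783 - 576869002338\right) = \frac{1129397853071 \left(-2100783 - 576869002338\right)}{950311} = \frac{1129397853071}{950311} \left(-576871103121\right) = - \frac{651516985363556847534591}{950311}$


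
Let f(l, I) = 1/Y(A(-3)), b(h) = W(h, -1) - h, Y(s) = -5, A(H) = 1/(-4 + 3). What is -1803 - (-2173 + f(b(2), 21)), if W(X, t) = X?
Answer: 1851/5 ≈ 370.20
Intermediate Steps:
A(H) = -1 (A(H) = 1/(-1) = -1)
b(h) = 0 (b(h) = h - h = 0)
f(l, I) = -⅕ (f(l, I) = 1/(-5) = -⅕)
-1803 - (-2173 + f(b(2), 21)) = -1803 - (-2173 - ⅕) = -1803 - 1*(-10866/5) = -1803 + 10866/5 = 1851/5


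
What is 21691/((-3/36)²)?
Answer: 3123504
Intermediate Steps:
21691/((-3/36)²) = 21691/((-3*1/36)²) = 21691/((-1/12)²) = 21691/(1/144) = 21691*144 = 3123504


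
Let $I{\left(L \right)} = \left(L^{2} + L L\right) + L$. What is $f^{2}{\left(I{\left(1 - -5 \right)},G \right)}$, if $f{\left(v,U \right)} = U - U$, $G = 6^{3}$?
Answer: $0$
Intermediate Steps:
$I{\left(L \right)} = L + 2 L^{2}$ ($I{\left(L \right)} = \left(L^{2} + L^{2}\right) + L = 2 L^{2} + L = L + 2 L^{2}$)
$G = 216$
$f{\left(v,U \right)} = 0$
$f^{2}{\left(I{\left(1 - -5 \right)},G \right)} = 0^{2} = 0$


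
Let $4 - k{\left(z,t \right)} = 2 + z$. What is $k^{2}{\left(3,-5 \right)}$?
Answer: $1$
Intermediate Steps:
$k{\left(z,t \right)} = 2 - z$ ($k{\left(z,t \right)} = 4 - \left(2 + z\right) = 2 - z$)
$k^{2}{\left(3,-5 \right)} = \left(2 - 3\right)^{2} = \left(-1\right)^{2} = 1$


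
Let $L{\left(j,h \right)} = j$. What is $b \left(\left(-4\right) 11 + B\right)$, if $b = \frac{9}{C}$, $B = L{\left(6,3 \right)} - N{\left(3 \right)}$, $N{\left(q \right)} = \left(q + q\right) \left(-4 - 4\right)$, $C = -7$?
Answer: $- \frac{90}{7} \approx -12.857$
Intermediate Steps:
$N{\left(q \right)} = - 16 q$ ($N{\left(q \right)} = 2 q \left(-8\right) = - 16 q$)
$B = 54$ ($B = 6 - \left(-16\right) 3 = 6 - -48 = 6 + 48 = 54$)
$b = - \frac{9}{7}$ ($b = \frac{9}{-7} = 9 \left(- \frac{1}{7}\right) = - \frac{9}{7} \approx -1.2857$)
$b \left(\left(-4\right) 11 + B\right) = - \frac{9 \left(\left(-4\right) 11 + 54\right)}{7} = - \frac{9 \left(-44 + 54\right)}{7} = \left(- \frac{9}{7}\right) 10 = - \frac{90}{7}$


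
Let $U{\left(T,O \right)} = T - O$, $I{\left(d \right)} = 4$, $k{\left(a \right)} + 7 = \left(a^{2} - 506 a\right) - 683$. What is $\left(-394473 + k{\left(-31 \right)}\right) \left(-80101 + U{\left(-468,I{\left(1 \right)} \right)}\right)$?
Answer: $30498169668$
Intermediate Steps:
$k{\left(a \right)} = -690 + a^{2} - 506 a$ ($k{\left(a \right)} = -7 - \left(683 - a^{2} + 506 a\right) = -690 + a^{2} - 506 a$)
$\left(-394473 + k{\left(-31 \right)}\right) \left(-80101 + U{\left(-468,I{\left(1 \right)} \right)}\right) = \left(-394473 - \left(-14996 - 961\right)\right) \left(-80101 - 472\right) = \left(-394473 + \left(-690 + 961 + 15686\right)\right) \left(-80101 - 472\right) = \left(-394473 + 15957\right) \left(-80101 - 472\right) = \left(-378516\right) \left(-80573\right) = 30498169668$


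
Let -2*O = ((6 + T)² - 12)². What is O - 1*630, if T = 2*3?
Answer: -9342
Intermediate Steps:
T = 6
O = -8712 (O = -((6 + 6)² - 12)²/2 = -(12² - 12)²/2 = -(144 - 12)²/2 = -½*132² = -½*17424 = -8712)
O - 1*630 = -8712 - 1*630 = -8712 - 630 = -9342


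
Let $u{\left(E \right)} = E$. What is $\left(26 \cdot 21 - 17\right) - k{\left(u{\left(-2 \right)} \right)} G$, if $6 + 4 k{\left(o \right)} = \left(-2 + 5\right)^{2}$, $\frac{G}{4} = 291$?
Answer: $-344$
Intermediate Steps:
$G = 1164$ ($G = 4 \cdot 291 = 1164$)
$k{\left(o \right)} = \frac{3}{4}$ ($k{\left(o \right)} = - \frac{3}{2} + \frac{\left(-2 + 5\right)^{2}}{4} = - \frac{3}{2} + \frac{3^{2}}{4} = - \frac{3}{2} + \frac{1}{4} \cdot 9 = - \frac{3}{2} + \frac{9}{4} = \frac{3}{4}$)
$\left(26 \cdot 21 - 17\right) - k{\left(u{\left(-2 \right)} \right)} G = \left(26 \cdot 21 - 17\right) - \frac{3}{4} \cdot 1164 = \left(546 - 17\right) - 873 = 529 - 873 = -344$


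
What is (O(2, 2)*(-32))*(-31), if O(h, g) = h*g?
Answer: 3968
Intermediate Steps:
O(h, g) = g*h
(O(2, 2)*(-32))*(-31) = ((2*2)*(-32))*(-31) = (4*(-32))*(-31) = -128*(-31) = 3968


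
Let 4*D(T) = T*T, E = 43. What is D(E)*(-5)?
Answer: -9245/4 ≈ -2311.3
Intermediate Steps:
D(T) = T²/4 (D(T) = (T*T)/4 = T²/4)
D(E)*(-5) = ((¼)*43²)*(-5) = ((¼)*1849)*(-5) = (1849/4)*(-5) = -9245/4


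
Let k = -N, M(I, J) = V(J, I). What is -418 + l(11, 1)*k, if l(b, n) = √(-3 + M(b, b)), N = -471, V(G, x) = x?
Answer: -418 + 942*√2 ≈ 914.19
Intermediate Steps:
M(I, J) = I
l(b, n) = √(-3 + b)
k = 471 (k = -1*(-471) = 471)
-418 + l(11, 1)*k = -418 + √(-3 + 11)*471 = -418 + √8*471 = -418 + (2*√2)*471 = -418 + 942*√2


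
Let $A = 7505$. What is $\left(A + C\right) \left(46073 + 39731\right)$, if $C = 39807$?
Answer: $4059558848$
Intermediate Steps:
$\left(A + C\right) \left(46073 + 39731\right) = \left(7505 + 39807\right) \left(46073 + 39731\right) = 47312 \cdot 85804 = 4059558848$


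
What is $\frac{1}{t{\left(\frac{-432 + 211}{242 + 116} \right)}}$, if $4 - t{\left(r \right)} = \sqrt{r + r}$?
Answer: $\frac{716}{3085} + \frac{i \sqrt{39559}}{3085} \approx 0.23209 + 0.064471 i$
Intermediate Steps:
$t{\left(r \right)} = 4 - \sqrt{2} \sqrt{r}$ ($t{\left(r \right)} = 4 - \sqrt{r + r} = 4 - \sqrt{2 r} = 4 - \sqrt{2} \sqrt{r}$)
$\frac{1}{t{\left(\frac{-432 + 211}{242 + 116} \right)}} = \frac{1}{4 - \sqrt{2} \sqrt{\frac{-432 + 211}{242 + 116}}} = \frac{1}{4 - \sqrt{2} \sqrt{- \frac{221}{358}}} = \frac{1}{4 - \sqrt{2} \frac{i \sqrt{79118}}{358}} = \frac{1}{4 - \frac{i \sqrt{39559}}{179}}$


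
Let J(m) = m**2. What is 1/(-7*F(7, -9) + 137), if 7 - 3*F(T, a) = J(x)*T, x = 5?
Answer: 1/529 ≈ 0.0018904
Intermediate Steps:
F(T, a) = 7/3 - 25*T/3 (F(T, a) = 7/3 - 5**2*T/3 = 7/3 - 25*T/3)
1/(-7*F(7, -9) + 137) = 1/(-7*(7/3 - 25/3*7) + 137) = 1/(-7*(7/3 - 175/3) + 137) = 1/(-7*(-56) + 137) = 1/(392 + 137) = 1/529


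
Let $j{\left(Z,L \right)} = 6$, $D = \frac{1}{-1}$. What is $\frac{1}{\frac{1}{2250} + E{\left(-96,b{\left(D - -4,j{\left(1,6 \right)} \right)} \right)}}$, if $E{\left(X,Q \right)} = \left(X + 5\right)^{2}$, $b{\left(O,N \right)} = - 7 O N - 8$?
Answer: $\frac{2250}{18632251} \approx 0.00012076$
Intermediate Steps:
$D = -1$
$b{\left(O,N \right)} = -8 - 7 N O$ ($b{\left(O,N \right)} = - 7 N O - 8 = -8 - 7 N O$)
$E{\left(X,Q \right)} = \left(5 + X\right)^{2}$
$\frac{1}{\frac{1}{2250} + E{\left(-96,b{\left(D - -4,j{\left(1,6 \right)} \right)} \right)}} = \frac{1}{\frac{1}{2250} + \left(5 - 96\right)^{2}} = \frac{1}{\frac{1}{2250} + \left(-91\right)^{2}} = \frac{1}{\frac{1}{2250} + 8281} = \frac{1}{\frac{18632251}{2250}} = \frac{2250}{18632251}$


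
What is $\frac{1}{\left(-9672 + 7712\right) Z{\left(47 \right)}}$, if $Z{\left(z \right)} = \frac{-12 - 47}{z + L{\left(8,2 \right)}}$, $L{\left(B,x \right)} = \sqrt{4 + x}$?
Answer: $\frac{47}{115640} + \frac{\sqrt{6}}{115640} \approx 0.00042762$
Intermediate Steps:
$Z{\left(z \right)} = - \frac{59}{z + \sqrt{6}}$ ($Z{\left(z \right)} = \frac{-12 - 47}{z + \sqrt{4 + 2}} = - \frac{59}{z + \sqrt{6}}$)
$\frac{1}{\left(-9672 + 7712\right) Z{\left(47 \right)}} = \frac{1}{\left(-9672 + 7712\right) \left(- \frac{59}{47 + \sqrt{6}}\right)} = \frac{- \frac{47}{59} - \frac{\sqrt{6}}{59}}{-1960} = - \frac{- \frac{47}{59} - \frac{\sqrt{6}}{59}}{1960} = \frac{47}{115640} + \frac{\sqrt{6}}{115640}$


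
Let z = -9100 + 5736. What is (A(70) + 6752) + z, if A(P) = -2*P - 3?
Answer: 3245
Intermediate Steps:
z = -3364
A(P) = -3 - 2*P
(A(70) + 6752) + z = ((-3 - 2*70) + 6752) - 3364 = ((-3 - 140) + 6752) - 3364 = (-143 + 6752) - 3364 = 6609 - 3364 = 3245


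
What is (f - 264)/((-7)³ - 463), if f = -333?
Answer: 597/806 ≈ 0.74069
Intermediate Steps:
(f - 264)/((-7)³ - 463) = (-333 - 264)/((-7)³ - 463) = -597/(-343 - 463) = -597/(-806) = -597*(-1/806) = 597/806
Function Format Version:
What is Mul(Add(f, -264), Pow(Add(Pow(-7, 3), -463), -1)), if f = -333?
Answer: Rational(597, 806) ≈ 0.74069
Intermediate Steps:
Mul(Add(f, -264), Pow(Add(Pow(-7, 3), -463), -1)) = Mul(Add(-333, -264), Pow(Add(Pow(-7, 3), -463), -1)) = Mul(-597, Pow(Add(-343, -463), -1)) = Mul(-597, Pow(-806, -1)) = Mul(-597, Rational(-1, 806)) = Rational(597, 806)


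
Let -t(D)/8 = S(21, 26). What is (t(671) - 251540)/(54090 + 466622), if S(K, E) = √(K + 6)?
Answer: -62885/130178 - 3*√3/65089 ≈ -0.48315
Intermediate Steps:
S(K, E) = √(6 + K)
t(D) = -24*√3 (t(D) = -8*√(6 + 21) = -24*√3)
(t(671) - 251540)/(54090 + 466622) = (-24*√3 - 251540)/(54090 + 466622) = (-251540 - 24*√3)/520712 = (-251540 - 24*√3)*(1/520712) = -62885/130178 - 3*√3/65089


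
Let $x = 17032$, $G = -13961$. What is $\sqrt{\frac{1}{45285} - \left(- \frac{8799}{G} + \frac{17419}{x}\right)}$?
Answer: $\frac{i \sqrt{47915307860279816551997190}}{5384018604660} \approx 1.2857 i$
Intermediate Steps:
$\sqrt{\frac{1}{45285} - \left(- \frac{8799}{G} + \frac{17419}{x}\right)} = \sqrt{\frac{1}{45285} + \left(- \frac{17419}{17032} + \frac{8799}{-13961}\right)} = \sqrt{\frac{1}{45285} + \left(\left(-17419\right) \frac{1}{17032} + 8799 \left(- \frac{1}{13961}\right)\right)} = \sqrt{\frac{1}{45285} - \frac{393051227}{237783752}} = \sqrt{- \frac{17799087030943}{10768037209320}} = \frac{i \sqrt{47915307860279816551997190}}{5384018604660}$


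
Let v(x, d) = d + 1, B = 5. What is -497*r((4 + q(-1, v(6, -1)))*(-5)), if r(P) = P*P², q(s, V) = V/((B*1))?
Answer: 3976000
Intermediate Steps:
v(x, d) = 1 + d
q(s, V) = V/5 (q(s, V) = V/((5*1)) = V/5)
r(P) = P³
-497*r((4 + q(-1, v(6, -1)))*(-5)) = -497*(-125*(4 + (1 - 1)/5)³) = -497*(-125*(4 + (⅕)*0)³) = -497*(-125*(4 + 0)³) = -497*(4*(-5))³ = -497*(-20)³ = -497*(-8000) = 3976000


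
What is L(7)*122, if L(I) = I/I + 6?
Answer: 854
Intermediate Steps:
L(I) = 7 (L(I) = 1 + 6 = 7)
L(7)*122 = 7*122 = 854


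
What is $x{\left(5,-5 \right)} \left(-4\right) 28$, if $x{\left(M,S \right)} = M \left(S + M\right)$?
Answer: $0$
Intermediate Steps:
$x{\left(M,S \right)} = M \left(M + S\right)$
$x{\left(5,-5 \right)} \left(-4\right) 28 = 5 \left(5 - 5\right) \left(-4\right) 28 = 5 \cdot 0 \left(-4\right) 28 = 0 \left(-4\right) 28 = 0 \cdot 28 = 0$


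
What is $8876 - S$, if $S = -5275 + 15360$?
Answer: $-1209$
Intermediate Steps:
$S = 10085$
$8876 - S = 8876 - 10085 = -1209$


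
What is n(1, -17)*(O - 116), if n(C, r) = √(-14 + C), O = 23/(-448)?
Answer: -51991*I*√13/448 ≈ -418.43*I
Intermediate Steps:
O = -23/448 (O = 23*(-1/448) = -23/448 ≈ -0.051339)
n(1, -17)*(O - 116) = √(-14 + 1)*(-23/448 - 116) = √(-13)*(-51991/448) = (I*√13)*(-51991/448) = -51991*I*√13/448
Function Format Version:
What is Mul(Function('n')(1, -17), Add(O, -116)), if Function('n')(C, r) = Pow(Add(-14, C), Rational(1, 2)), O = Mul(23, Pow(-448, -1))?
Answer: Mul(Rational(-51991, 448), I, Pow(13, Rational(1, 2))) ≈ Mul(-418.43, I)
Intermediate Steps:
O = Rational(-23, 448) (O = Mul(23, Rational(-1, 448)) = Rational(-23, 448) ≈ -0.051339)
Mul(Function('n')(1, -17), Add(O, -116)) = Mul(Pow(Add(-14, 1), Rational(1, 2)), Add(Rational(-23, 448), -116)) = Mul(Pow(-13, Rational(1, 2)), Rational(-51991, 448)) = Mul(Mul(I, Pow(13, Rational(1, 2))), Rational(-51991, 448)) = Mul(Rational(-51991, 448), I, Pow(13, Rational(1, 2)))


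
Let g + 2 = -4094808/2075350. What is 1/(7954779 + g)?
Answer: 1037675/8254471176071 ≈ 1.2571e-7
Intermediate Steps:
g = -4122754/1037675 (g = -2 - 4094808/2075350 = -2 - 4094808*1/2075350 = -2 - 2047404/1037675 = -4122754/1037675 ≈ -3.9731)
1/(7954779 + g) = 1/(7954779 - 4122754/1037675) = 1/(8254471176071/1037675) = 1037675/8254471176071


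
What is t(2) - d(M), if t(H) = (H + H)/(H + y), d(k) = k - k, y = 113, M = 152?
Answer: 4/115 ≈ 0.034783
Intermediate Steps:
d(k) = 0
t(H) = 2*H/(113 + H) (t(H) = (H + H)/(H + 113) = (2*H)/(113 + H) = 2*H/(113 + H))
t(2) - d(M) = 2*2/(113 + 2) - 1*0 = 2*2/115 + 0 = 2*2*(1/115) + 0 = 4/115 + 0 = 4/115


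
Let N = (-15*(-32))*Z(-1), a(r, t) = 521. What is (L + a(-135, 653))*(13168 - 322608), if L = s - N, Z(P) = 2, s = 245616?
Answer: -75867570880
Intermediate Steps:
N = 960 (N = -15*(-32)*2 = 480*2 = 960)
L = 244656 (L = 245616 - 1*960 = 245616 - 960 = 244656)
(L + a(-135, 653))*(13168 - 322608) = (244656 + 521)*(13168 - 322608) = 245177*(-309440) = -75867570880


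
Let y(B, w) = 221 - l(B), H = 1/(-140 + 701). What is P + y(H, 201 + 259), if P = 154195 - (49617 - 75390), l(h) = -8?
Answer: 180197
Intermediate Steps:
H = 1/561 ≈ 0.0017825
y(B, w) = 229 (y(B, w) = 221 - 1*(-8) = 221 + 8 = 229)
P = 179968 (P = 154195 - 1*(-25773) = 154195 + 25773 = 179968)
P + y(H, 201 + 259) = 179968 + 229 = 180197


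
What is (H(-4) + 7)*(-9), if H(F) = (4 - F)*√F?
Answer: -63 - 144*I ≈ -63.0 - 144.0*I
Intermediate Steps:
H(F) = √F*(4 - F)
(H(-4) + 7)*(-9) = (√(-4)*(4 - 1*(-4)) + 7)*(-9) = ((2*I)*(4 + 4) + 7)*(-9) = ((2*I)*8 + 7)*(-9) = (16*I + 7)*(-9) = (7 + 16*I)*(-9) = -63 - 144*I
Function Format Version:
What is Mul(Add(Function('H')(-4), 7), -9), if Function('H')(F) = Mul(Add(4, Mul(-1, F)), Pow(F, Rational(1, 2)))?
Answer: Add(-63, Mul(-144, I)) ≈ Add(-63.000, Mul(-144.00, I))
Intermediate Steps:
Function('H')(F) = Mul(Pow(F, Rational(1, 2)), Add(4, Mul(-1, F)))
Mul(Add(Function('H')(-4), 7), -9) = Mul(Add(Mul(Pow(-4, Rational(1, 2)), Add(4, Mul(-1, -4))), 7), -9) = Mul(Add(Mul(Mul(2, I), Add(4, 4)), 7), -9) = Mul(Add(Mul(Mul(2, I), 8), 7), -9) = Mul(Add(Mul(16, I), 7), -9) = Mul(Add(7, Mul(16, I)), -9) = Add(-63, Mul(-144, I))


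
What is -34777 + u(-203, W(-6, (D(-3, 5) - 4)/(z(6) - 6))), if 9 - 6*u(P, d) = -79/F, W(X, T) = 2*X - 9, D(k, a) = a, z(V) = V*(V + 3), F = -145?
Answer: -15127382/435 ≈ -34776.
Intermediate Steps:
z(V) = V*(3 + V)
W(X, T) = -9 + 2*X
u(P, d) = 613/435 (u(P, d) = 3/2 - (-79)/(6*(-145)) = 3/2 - (-79)*(-1)/(6*145) = 3/2 - ⅙*79/145 = 3/2 - 79/870 = 613/435)
-34777 + u(-203, W(-6, (D(-3, 5) - 4)/(z(6) - 6))) = -34777 + 613/435 = -15127382/435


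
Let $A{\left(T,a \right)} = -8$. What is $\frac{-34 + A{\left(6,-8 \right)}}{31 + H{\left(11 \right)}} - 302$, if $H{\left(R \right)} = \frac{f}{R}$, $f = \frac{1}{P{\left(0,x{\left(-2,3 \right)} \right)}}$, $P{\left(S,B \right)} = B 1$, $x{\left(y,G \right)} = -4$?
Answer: $- \frac{413474}{1363} \approx -303.36$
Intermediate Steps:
$P{\left(S,B \right)} = B$
$f = - \frac{1}{4}$ ($f = \frac{1}{-4} = - \frac{1}{4} \approx -0.25$)
$H{\left(R \right)} = - \frac{1}{4 R}$
$\frac{-34 + A{\left(6,-8 \right)}}{31 + H{\left(11 \right)}} - 302 = \frac{-34 - 8}{31 - \frac{1}{4 \cdot 11}} - 302 = - \frac{42}{31 - \frac{1}{44}} - 302 = - \frac{42}{\frac{1363}{44}} - 302 = \left(-42\right) \frac{44}{1363} - 302 = - \frac{1848}{1363} - 302 = - \frac{413474}{1363}$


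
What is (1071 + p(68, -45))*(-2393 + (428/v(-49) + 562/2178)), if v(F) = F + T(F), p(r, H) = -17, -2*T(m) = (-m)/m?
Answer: -267383669584/105633 ≈ -2.5313e+6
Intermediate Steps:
T(m) = 1/2 (T(m) = -(-m)/(2*m) = -1/2*(-1) = 1/2)
v(F) = 1/2 + F (v(F) = F + 1/2 = 1/2 + F)
(1071 + p(68, -45))*(-2393 + (428/v(-49) + 562/2178)) = (1071 - 17)*(-2393 + (428/(1/2 - 49) + 562/2178)) = 1054*(-2393 + (428/(-97/2) + 562*(1/2178))) = 1054*(-2393 + (428*(-2/97) + 281/1089)) = 1054*(-2393 + (-856/97 + 281/1089)) = 1054*(-2393 - 904927/105633) = 1054*(-253684696/105633) = -267383669584/105633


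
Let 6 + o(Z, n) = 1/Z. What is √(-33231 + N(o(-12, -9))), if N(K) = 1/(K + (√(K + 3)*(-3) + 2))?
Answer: √3*√((542777 + 66462*I*√111)/(-49 - 6*I*√111)) ≈ 0.00032525 + 182.29*I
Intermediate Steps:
o(Z, n) = -6 + 1/Z
N(K) = 1/(2 + K - 3*√(3 + K)) (N(K) = 1/(K + (√(3 + K)*(-3) + 2)) = 1/(K + (-3*√(3 + K) + 2)) = 1/(K + (2 - 3*√(3 + K))) = 1/(2 + K - 3*√(3 + K)))
√(-33231 + N(o(-12, -9))) = √(-33231 + 1/(2 + (-6 + 1/(-12)) - 3*√(3 + (-6 + 1/(-12))))) = √(-33231 + 1/(2 + (-6 - 1/12) - 3*√(3 + (-6 - 1/12)))) = √(-33231 + 1/(2 - 73/12 - 3*√(3 - 73/12))) = √(-33231 + 1/(2 - 73/12 - I*√111/2)) = √(-33231 + 1/(-49/12 - I*√111/2))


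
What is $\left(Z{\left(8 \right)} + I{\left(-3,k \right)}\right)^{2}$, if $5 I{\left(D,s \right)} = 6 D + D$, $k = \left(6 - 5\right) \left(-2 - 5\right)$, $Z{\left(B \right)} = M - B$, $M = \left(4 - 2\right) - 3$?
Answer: $\frac{4356}{25} \approx 174.24$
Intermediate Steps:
$M = -1$ ($M = 2 - 3 = -1$)
$Z{\left(B \right)} = -1 - B$
$k = -7$ ($k = 1 \left(-7\right) = -7$)
$I{\left(D,s \right)} = \frac{7 D}{5}$ ($I{\left(D,s \right)} = \frac{6 D + D}{5} = \frac{7 D}{5}$)
$\left(Z{\left(8 \right)} + I{\left(-3,k \right)}\right)^{2} = \left(\left(-1 - 8\right) + \frac{7}{5} \left(-3\right)\right)^{2} = \left(\left(-1 - 8\right) - \frac{21}{5}\right)^{2} = \left(-9 - \frac{21}{5}\right)^{2} = \left(- \frac{66}{5}\right)^{2} = \frac{4356}{25}$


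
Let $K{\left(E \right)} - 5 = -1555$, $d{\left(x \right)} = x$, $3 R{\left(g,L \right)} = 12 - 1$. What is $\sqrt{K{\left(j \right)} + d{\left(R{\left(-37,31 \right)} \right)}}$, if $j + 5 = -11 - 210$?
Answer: $\frac{i \sqrt{13917}}{3} \approx 39.323 i$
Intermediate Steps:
$R{\left(g,L \right)} = \frac{11}{3}$ ($R{\left(g,L \right)} = \frac{12 - 1}{3} = \frac{1}{3} \cdot 11 = \frac{11}{3}$)
$j = -226$ ($j = -5 - 221 = -226$)
$K{\left(E \right)} = -1550$ ($K{\left(E \right)} = 5 - 1555 = -1550$)
$\sqrt{K{\left(j \right)} + d{\left(R{\left(-37,31 \right)} \right)}} = \sqrt{-1550 + \frac{11}{3}} = \sqrt{- \frac{4639}{3}} = \frac{i \sqrt{13917}}{3}$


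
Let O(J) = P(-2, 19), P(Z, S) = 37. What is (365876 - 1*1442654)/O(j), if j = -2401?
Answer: -1076778/37 ≈ -29102.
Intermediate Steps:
O(J) = 37
(365876 - 1*1442654)/O(j) = (365876 - 1*1442654)/37 = (365876 - 1442654)*(1/37) = -1076778*1/37 = -1076778/37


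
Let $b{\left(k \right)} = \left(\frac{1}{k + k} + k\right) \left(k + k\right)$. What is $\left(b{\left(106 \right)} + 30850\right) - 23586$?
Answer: $29737$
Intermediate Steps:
$b{\left(k \right)} = 2 k \left(k + \frac{1}{2 k}\right)$ ($b{\left(k \right)} = \left(\frac{1}{2 k} + k\right) 2 k = \left(k + \frac{1}{2 k}\right) 2 k = 2 k \left(k + \frac{1}{2 k}\right)$)
$\left(b{\left(106 \right)} + 30850\right) - 23586 = \left(\left(1 + 2 \cdot 106^{2}\right) + 30850\right) - 23586 = \left(\left(1 + 2 \cdot 11236\right) + 30850\right) - 23586 = \left(\left(1 + 22472\right) + 30850\right) - 23586 = \left(22473 + 30850\right) - 23586 = 53323 - 23586 = 29737$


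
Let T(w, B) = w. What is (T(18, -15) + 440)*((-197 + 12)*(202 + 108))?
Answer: -26266300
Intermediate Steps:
(T(18, -15) + 440)*((-197 + 12)*(202 + 108)) = (18 + 440)*((-197 + 12)*(202 + 108)) = 458*(-185*310) = 458*(-57350) = -26266300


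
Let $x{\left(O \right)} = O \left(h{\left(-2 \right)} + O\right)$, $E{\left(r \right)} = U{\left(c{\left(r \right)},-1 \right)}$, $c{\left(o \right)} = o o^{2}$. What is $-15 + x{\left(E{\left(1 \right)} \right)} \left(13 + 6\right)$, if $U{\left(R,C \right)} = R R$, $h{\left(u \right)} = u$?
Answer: $-34$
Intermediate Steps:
$c{\left(o \right)} = o^{3}$
$U{\left(R,C \right)} = R^{2}$
$E{\left(r \right)} = r^{6}$ ($E{\left(r \right)} = \left(r^{3}\right)^{2} = r^{6}$)
$x{\left(O \right)} = O \left(-2 + O\right)$
$-15 + x{\left(E{\left(1 \right)} \right)} \left(13 + 6\right) = -15 + 1^{6} \left(-2 + 1^{6}\right) \left(13 + 6\right) = -15 + 1 \left(-2 + 1\right) 19 = -15 + 1 \left(-1\right) 19 = -15 - 19 = -34$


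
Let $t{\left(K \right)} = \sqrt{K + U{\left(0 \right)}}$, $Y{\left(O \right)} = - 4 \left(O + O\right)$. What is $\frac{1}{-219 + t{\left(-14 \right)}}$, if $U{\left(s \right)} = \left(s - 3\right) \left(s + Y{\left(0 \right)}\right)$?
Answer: $- \frac{219}{47975} - \frac{i \sqrt{14}}{47975} \approx -0.0045649 - 7.7992 \cdot 10^{-5} i$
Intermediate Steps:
$Y{\left(O \right)} = - 8 O$ ($Y{\left(O \right)} = - 4 \cdot 2 O = - 8 O$)
$U{\left(s \right)} = s \left(-3 + s\right)$ ($U{\left(s \right)} = \left(s - 3\right) \left(s - 0\right) = \left(-3 + s\right) \left(s + 0\right) = \left(-3 + s\right) s = s \left(-3 + s\right)$)
$t{\left(K \right)} = \sqrt{K}$ ($t{\left(K \right)} = \sqrt{K + 0 \left(-3 + 0\right)} = \sqrt{K + 0 \left(-3\right)} = \sqrt{K + 0} = \sqrt{K}$)
$\frac{1}{-219 + t{\left(-14 \right)}} = \frac{1}{-219 + \sqrt{-14}} = \frac{1}{-219 + i \sqrt{14}}$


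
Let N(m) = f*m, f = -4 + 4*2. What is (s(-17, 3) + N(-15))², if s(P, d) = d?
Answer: 3249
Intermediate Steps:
f = 4 (f = -4 + 8 = 4)
N(m) = 4*m
(s(-17, 3) + N(-15))² = (3 + 4*(-15))² = (3 - 60)² = (-57)² = 3249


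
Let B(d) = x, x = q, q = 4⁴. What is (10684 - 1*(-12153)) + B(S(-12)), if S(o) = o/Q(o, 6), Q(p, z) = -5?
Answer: 23093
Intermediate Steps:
q = 256
S(o) = -o/5 (S(o) = o/(-5) = o*(-⅕) = -o/5)
x = 256
B(d) = 256
(10684 - 1*(-12153)) + B(S(-12)) = (10684 - 1*(-12153)) + 256 = (10684 + 12153) + 256 = 22837 + 256 = 23093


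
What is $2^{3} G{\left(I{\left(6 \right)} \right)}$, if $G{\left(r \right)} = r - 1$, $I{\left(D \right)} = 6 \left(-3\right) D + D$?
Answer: $-824$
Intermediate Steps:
$I{\left(D \right)} = - 17 D$ ($I{\left(D \right)} = - 18 D + D = - 17 D$)
$G{\left(r \right)} = -1 + r$
$2^{3} G{\left(I{\left(6 \right)} \right)} = 2^{3} \left(-1 - 102\right) = 8 \left(-1 - 102\right) = 8 \left(-103\right) = -824$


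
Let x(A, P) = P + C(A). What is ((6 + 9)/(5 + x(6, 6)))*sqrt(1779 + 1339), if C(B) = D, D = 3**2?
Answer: 3*sqrt(3118)/4 ≈ 41.879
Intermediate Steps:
D = 9
C(B) = 9
x(A, P) = 9 + P (x(A, P) = P + 9 = 9 + P)
((6 + 9)/(5 + x(6, 6)))*sqrt(1779 + 1339) = ((6 + 9)/(5 + (9 + 6)))*sqrt(1779 + 1339) = (15/(5 + 15))*sqrt(3118) = (15/20)*sqrt(3118) = (15*(1/20))*sqrt(3118) = 3*sqrt(3118)/4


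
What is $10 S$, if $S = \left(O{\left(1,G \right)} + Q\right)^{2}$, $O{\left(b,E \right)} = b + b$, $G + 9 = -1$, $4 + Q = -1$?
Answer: $90$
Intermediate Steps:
$Q = -5$ ($Q = -4 - 1 = -5$)
$G = -10$ ($G = -9 - 1 = -10$)
$O{\left(b,E \right)} = 2 b$
$S = 9$ ($S = \left(2 \cdot 1 - 5\right)^{2} = \left(2 - 5\right)^{2} = \left(-3\right)^{2} = 9$)
$10 S = 10 \cdot 9 = 90$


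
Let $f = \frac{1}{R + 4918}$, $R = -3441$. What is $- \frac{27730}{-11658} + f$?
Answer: $\frac{20484434}{8609433} \approx 2.3793$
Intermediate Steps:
$f = \frac{1}{1477}$ ($f = \frac{1}{-3441 + 4918} = \frac{1}{1477} \approx 0.00067705$)
$- \frac{27730}{-11658} + f = - \frac{27730}{-11658} + \frac{1}{1477} = \left(-27730\right) \left(- \frac{1}{11658}\right) + \frac{1}{1477} = \frac{13865}{5829} + \frac{1}{1477} = \frac{20484434}{8609433}$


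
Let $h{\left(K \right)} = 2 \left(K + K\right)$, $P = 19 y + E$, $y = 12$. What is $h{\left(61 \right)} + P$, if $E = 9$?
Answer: $481$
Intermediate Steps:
$P = 237$ ($P = 19 \cdot 12 + 9 = 228 + 9 = 237$)
$h{\left(K \right)} = 4 K$ ($h{\left(K \right)} = 2 \cdot 2 K = 4 K$)
$h{\left(61 \right)} + P = 4 \cdot 61 + 237 = 244 + 237 = 481$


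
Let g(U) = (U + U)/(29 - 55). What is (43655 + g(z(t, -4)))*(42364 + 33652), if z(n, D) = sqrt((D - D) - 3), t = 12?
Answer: 3318478480 - 76016*I*sqrt(3)/13 ≈ 3.3185e+9 - 10128.0*I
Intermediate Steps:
z(n, D) = I*sqrt(3) (z(n, D) = sqrt(0 - 3) = sqrt(-3) = I*sqrt(3))
g(U) = -U/13 (g(U) = (2*U)/(-26) = (2*U)*(-1/26) = -U/13)
(43655 + g(z(t, -4)))*(42364 + 33652) = (43655 - I*sqrt(3)/13)*(42364 + 33652) = (43655 - I*sqrt(3)/13)*76016 = 3318478480 - 76016*I*sqrt(3)/13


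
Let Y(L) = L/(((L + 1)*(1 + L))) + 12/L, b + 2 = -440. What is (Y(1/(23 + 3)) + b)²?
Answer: 8976425536/531441 ≈ 16891.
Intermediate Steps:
b = -442 (b = -2 - 440 = -442)
Y(L) = 12/L + L/(1 + L)² (Y(L) = L/(((1 + L)*(1 + L))) + 12/L = L/((1 + L)²) + 12/L = L/(1 + L)² + 12/L = 12/L + L/(1 + L)²)
(Y(1/(23 + 3)) + b)² = ((12/(1/(23 + 3)) + 1/((23 + 3)*(1 + 1/(23 + 3))²)) - 442)² = ((12/(1/26) + 1/(26*(1 + 1/26)²)) - 442)² = ((12*26 + 1/(26*(27/26)²)) - 442)² = ((312 + (1/26)*(676/729)) - 442)² = ((312 + 26/729) - 442)² = (227474/729 - 442)² = (-94744/729)² = 8976425536/531441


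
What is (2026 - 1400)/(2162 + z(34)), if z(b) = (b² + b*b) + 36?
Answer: 313/2255 ≈ 0.13880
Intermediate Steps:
z(b) = 36 + 2*b² (z(b) = (b² + b²) + 36 = 2*b² + 36 = 36 + 2*b²)
(2026 - 1400)/(2162 + z(34)) = (2026 - 1400)/(2162 + (36 + 2*34²)) = 626/(2162 + (36 + 2*1156)) = 626/(2162 + (36 + 2312)) = 626/(2162 + 2348) = 626/4510 = 626*(1/4510) = 313/2255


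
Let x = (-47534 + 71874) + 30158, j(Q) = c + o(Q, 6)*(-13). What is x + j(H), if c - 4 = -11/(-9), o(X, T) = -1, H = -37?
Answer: 490646/9 ≈ 54516.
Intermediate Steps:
c = 47/9 (c = 4 - 11/(-9) = 4 - 11*(-1/9) = 4 + 11/9 = 47/9 ≈ 5.2222)
j(Q) = 164/9 (j(Q) = 47/9 - 1*(-13) = 47/9 + 13 = 164/9)
x = 54498 (x = 24340 + 30158 = 54498)
x + j(H) = 54498 + 164/9 = 490646/9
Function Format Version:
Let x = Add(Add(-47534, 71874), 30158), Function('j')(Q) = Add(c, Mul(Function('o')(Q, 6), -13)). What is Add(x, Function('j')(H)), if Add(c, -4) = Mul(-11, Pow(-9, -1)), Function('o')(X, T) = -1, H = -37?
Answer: Rational(490646, 9) ≈ 54516.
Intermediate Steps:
c = Rational(47, 9) (c = Add(4, Mul(-11, Pow(-9, -1))) = Add(4, Mul(-11, Rational(-1, 9))) = Add(4, Rational(11, 9)) = Rational(47, 9) ≈ 5.2222)
Function('j')(Q) = Rational(164, 9) (Function('j')(Q) = Add(Rational(47, 9), Mul(-1, -13)) = Add(Rational(47, 9), 13) = Rational(164, 9))
x = 54498 (x = Add(24340, 30158) = 54498)
Add(x, Function('j')(H)) = Add(54498, Rational(164, 9)) = Rational(490646, 9)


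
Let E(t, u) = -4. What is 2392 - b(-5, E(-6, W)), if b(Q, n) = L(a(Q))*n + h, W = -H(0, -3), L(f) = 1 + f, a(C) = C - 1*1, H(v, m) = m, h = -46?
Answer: 2418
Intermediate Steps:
a(C) = -1 + C (a(C) = C - 1 = -1 + C)
W = 3 (W = -1*(-3) = 3)
b(Q, n) = -46 + Q*n (b(Q, n) = (1 + (-1 + Q))*n - 46 = Q*n - 46 = -46 + Q*n)
2392 - b(-5, E(-6, W)) = 2392 - (-46 - 5*(-4)) = 2392 - (-46 + 20) = 2392 - 1*(-26) = 2392 + 26 = 2418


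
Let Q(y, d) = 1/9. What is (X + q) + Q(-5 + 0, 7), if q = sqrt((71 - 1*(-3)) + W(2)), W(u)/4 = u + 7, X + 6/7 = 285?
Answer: 17908/63 + sqrt(110) ≈ 294.74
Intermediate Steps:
X = 1989/7 (X = -6/7 + 285 = 1989/7 ≈ 284.14)
W(u) = 28 + 4*u (W(u) = 4*(u + 7) = 4*(7 + u) = 28 + 4*u)
Q(y, d) = 1/9 (Q(y, d) = 1*(1/9) = 1/9)
q = sqrt(110) (q = sqrt((71 - 1*(-3)) + (28 + 4*2)) = sqrt((71 + 3) + (28 + 8)) = sqrt(74 + 36) = sqrt(110) ≈ 10.488)
(X + q) + Q(-5 + 0, 7) = (1989/7 + sqrt(110)) + 1/9 = 17908/63 + sqrt(110)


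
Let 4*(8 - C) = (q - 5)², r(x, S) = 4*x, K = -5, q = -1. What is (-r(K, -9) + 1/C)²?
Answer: 361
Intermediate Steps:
C = -1 (C = 8 - (-1 - 5)²/4 = 8 - ¼*(-6)² = 8 - ¼*36 = 8 - 9 = -1)
(-r(K, -9) + 1/C)² = (-4*(-5) + 1/(-1))² = (-1*(-20) - 1)² = (20 - 1)² = 19² = 361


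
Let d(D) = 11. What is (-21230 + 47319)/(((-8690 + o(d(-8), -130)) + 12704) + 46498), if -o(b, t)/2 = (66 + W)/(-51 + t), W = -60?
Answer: 4722109/9142684 ≈ 0.51649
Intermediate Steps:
o(b, t) = -12/(-51 + t) (o(b, t) = -2*(66 - 60)/(-51 + t) = -12/(-51 + t))
(-21230 + 47319)/(((-8690 + o(d(-8), -130)) + 12704) + 46498) = (-21230 + 47319)/(((-8690 - 12/(-51 - 130)) + 12704) + 46498) = 26089/(((-8690 - 12/(-181)) + 12704) + 46498) = 26089/(((-8690 - 12*(-1/181)) + 12704) + 46498) = 26089/(((-8690 + 12/181) + 12704) + 46498) = 26089/((-1572878/181 + 12704) + 46498) = 26089/(726546/181 + 46498) = 26089/(9142684/181) = 26089*(181/9142684) = 4722109/9142684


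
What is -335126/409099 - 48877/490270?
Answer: -184297755843/200568966730 ≈ -0.91887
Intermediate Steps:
-335126/409099 - 48877/490270 = -184297755843/200568966730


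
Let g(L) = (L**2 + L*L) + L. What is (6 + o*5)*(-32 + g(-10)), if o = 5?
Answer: 4898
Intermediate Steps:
g(L) = L + 2*L**2 (g(L) = (L**2 + L**2) + L = 2*L**2 + L = L + 2*L**2)
(6 + o*5)*(-32 + g(-10)) = (6 + 5*5)*(-32 - 10*(1 + 2*(-10))) = (6 + 25)*(-32 - 10*(1 - 20)) = 31*(-32 - 10*(-19)) = 31*(-32 + 190) = 31*158 = 4898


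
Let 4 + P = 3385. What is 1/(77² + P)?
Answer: 1/9310 ≈ 0.00010741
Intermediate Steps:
P = 3381 (P = -4 + 3385 = 3381)
1/(77² + P) = 1/(77² + 3381) = 1/(5929 + 3381) = 1/9310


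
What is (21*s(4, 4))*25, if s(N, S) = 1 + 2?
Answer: 1575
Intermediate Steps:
s(N, S) = 3
(21*s(4, 4))*25 = (21*3)*25 = 63*25 = 1575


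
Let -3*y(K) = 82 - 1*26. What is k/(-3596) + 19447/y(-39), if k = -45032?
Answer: -51818111/50344 ≈ -1029.3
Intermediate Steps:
y(K) = -56/3 (y(K) = -(82 - 1*26)/3 = -(82 - 26)/3 = -⅓*56 = -56/3)
k/(-3596) + 19447/y(-39) = -45032/(-3596) + 19447/(-56/3) = -45032*(-1/3596) + 19447*(-3/56) = 11258/899 - 58341/56 = -51818111/50344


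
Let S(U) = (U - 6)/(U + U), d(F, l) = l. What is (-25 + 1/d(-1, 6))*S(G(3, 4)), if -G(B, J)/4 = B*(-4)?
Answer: -1043/96 ≈ -10.865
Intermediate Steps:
G(B, J) = 16*B (G(B, J) = -4*B*(-4) = -(-16)*B = 16*B)
S(U) = (-6 + U)/(2*U) (S(U) = (-6 + U)/((2*U)) = (-6 + U)*(1/(2*U)) = (-6 + U)/(2*U))
(-25 + 1/d(-1, 6))*S(G(3, 4)) = (-25 + 1/6)*((-6 + 16*3)/(2*((16*3)))) = (-25 + ⅙)*((½)*(-6 + 48)/48) = -149*42/(12*48) = -149/6*7/16 = -1043/96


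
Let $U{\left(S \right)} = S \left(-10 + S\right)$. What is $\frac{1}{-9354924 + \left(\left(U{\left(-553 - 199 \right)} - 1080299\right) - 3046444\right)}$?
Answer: $- \frac{1}{12908643} \approx -7.7467 \cdot 10^{-8}$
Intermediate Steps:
$\frac{1}{-9354924 + \left(\left(U{\left(-553 - 199 \right)} - 1080299\right) - 3046444\right)} = \frac{1}{-9354924 - \left(4126743 - \left(-553 - 199\right) \left(-10 - 752\right)\right)} = \frac{1}{-9354924 - \left(4126743 + 752 \left(-10 - 752\right)\right)} = \frac{1}{-9354924 - 3553719} = \frac{1}{-12908643} = - \frac{1}{12908643}$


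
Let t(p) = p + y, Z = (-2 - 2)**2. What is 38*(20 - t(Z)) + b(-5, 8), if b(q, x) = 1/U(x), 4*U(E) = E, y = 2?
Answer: 153/2 ≈ 76.500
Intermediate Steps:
Z = 16 (Z = (-4)**2 = 16)
U(E) = E/4
t(p) = 2 + p (t(p) = p + 2 = 2 + p)
b(q, x) = 4/x (b(q, x) = 1/(x/4) = 4/x)
38*(20 - t(Z)) + b(-5, 8) = 38*(20 - (2 + 16)) + 4/8 = 38*(20 - 1*18) + 4*(1/8) = 38*(20 - 18) + 1/2 = 38*2 + 1/2 = 76 + 1/2 = 153/2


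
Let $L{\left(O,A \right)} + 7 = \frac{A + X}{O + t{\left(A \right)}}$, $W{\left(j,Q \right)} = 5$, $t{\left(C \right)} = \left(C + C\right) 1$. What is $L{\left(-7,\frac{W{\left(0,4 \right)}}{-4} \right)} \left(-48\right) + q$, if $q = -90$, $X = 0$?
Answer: $\frac{4554}{19} \approx 239.68$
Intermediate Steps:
$t{\left(C \right)} = 2 C$ ($t{\left(C \right)} = 2 C 1 = 2 C$)
$L{\left(O,A \right)} = -7 + \frac{A}{O + 2 A}$ ($L{\left(O,A \right)} = -7 + \frac{A + 0}{O + 2 A} = -7 + \frac{A}{O + 2 A}$)
$L{\left(-7,\frac{W{\left(0,4 \right)}}{-4} \right)} \left(-48\right) + q = \frac{- 13 \frac{5}{-4} - -49}{-7 + 2 \frac{5}{-4}} \left(-48\right) - 90 = \frac{- 13 \cdot 5 \left(- \frac{1}{4}\right) + 49}{-7 + 2 \cdot 5 \left(- \frac{1}{4}\right)} \left(-48\right) - 90 = \frac{\left(-13\right) \left(- \frac{5}{4}\right) + 49}{-7 + 2 \left(- \frac{5}{4}\right)} \left(-48\right) - 90 = \frac{\frac{65}{4} + 49}{-7 - \frac{5}{2}} \left(-48\right) - 90 = \frac{1}{- \frac{19}{2}} \cdot \frac{261}{4} \left(-48\right) - 90 = \left(- \frac{2}{19}\right) \frac{261}{4} \left(-48\right) - 90 = \left(- \frac{261}{38}\right) \left(-48\right) - 90 = \frac{6264}{19} - 90 = \frac{4554}{19}$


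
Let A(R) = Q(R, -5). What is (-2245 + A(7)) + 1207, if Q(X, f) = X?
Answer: -1031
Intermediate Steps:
A(R) = R
(-2245 + A(7)) + 1207 = (-2245 + 7) + 1207 = -2238 + 1207 = -1031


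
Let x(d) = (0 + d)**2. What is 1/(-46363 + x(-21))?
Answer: -1/45922 ≈ -2.1776e-5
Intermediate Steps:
x(d) = d**2
1/(-46363 + x(-21)) = 1/(-46363 + (-21)**2) = 1/(-46363 + 441) = 1/(-45922) = -1/45922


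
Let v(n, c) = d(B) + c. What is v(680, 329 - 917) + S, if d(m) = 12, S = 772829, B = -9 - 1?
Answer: 772253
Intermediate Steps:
B = -10
v(n, c) = 12 + c
v(680, 329 - 917) + S = (12 + (329 - 917)) + 772829 = (12 - 588) + 772829 = -576 + 772829 = 772253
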